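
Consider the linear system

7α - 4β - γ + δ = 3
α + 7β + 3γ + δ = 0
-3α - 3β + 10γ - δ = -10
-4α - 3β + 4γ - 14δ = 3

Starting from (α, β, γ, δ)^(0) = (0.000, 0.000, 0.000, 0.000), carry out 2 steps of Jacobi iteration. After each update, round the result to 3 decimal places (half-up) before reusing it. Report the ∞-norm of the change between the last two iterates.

Iteration 1:
  α = (3 - (-4)·0.000 - (-1)·0.000 - (1)·0.000) / (7) = 0.429
  β = (0 - (1)·0.000 - (3)·0.000 - (1)·0.000) / (7) = 0.000
  γ = (-10 - (-3)·0.000 - (-3)·0.000 - (-1)·0.000) / (10) = -1.000
  δ = (3 - (-4)·0.000 - (-3)·0.000 - (4)·0.000) / (-14) = -0.214
Iteration 2:
  α = (3 - (-4)·0.000 - (-1)·-1.000 - (1)·-0.214) / (7) = 0.316
  β = (0 - (1)·0.429 - (3)·-1.000 - (1)·-0.214) / (7) = 0.398
  γ = (-10 - (-3)·0.429 - (-3)·0.000 - (-1)·-0.214) / (10) = -0.893
  δ = (3 - (-4)·0.429 - (-3)·0.000 - (4)·-1.000) / (-14) = -0.623
Change: (-0.113, 0.398, 0.107, -0.409) → max |·| = 0.409

0.409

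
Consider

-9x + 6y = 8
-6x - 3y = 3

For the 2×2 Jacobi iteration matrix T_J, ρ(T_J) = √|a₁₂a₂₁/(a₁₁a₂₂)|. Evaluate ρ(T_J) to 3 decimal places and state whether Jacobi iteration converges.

1.155

a₁₂a₂₁/(a₁₁a₂₂) = (6)·(-6) / ((-9)·(-3)) = -1.333333
ρ = √|-1.333333| = √1.333333 = 1.155
ρ > 1, so Jacobi diverges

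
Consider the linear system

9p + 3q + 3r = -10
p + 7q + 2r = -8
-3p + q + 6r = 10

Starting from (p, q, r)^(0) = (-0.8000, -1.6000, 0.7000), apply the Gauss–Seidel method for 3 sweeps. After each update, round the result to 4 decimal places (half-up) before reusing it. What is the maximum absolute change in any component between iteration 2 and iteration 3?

Iteration 1:
  p = (-10 - (3)·-1.6000 - (3)·0.7000) / (9) = -0.8111
  q = (-8 - (1)·-0.8111 - (2)·0.7000) / (7) = -1.2270
  r = (10 - (-3)·-0.8111 - (1)·-1.2270) / (6) = 1.4656
Iteration 2:
  p = (-10 - (3)·-1.2270 - (3)·1.4656) / (9) = -1.1906
  q = (-8 - (1)·-1.1906 - (2)·1.4656) / (7) = -1.3915
  r = (10 - (-3)·-1.1906 - (1)·-1.3915) / (6) = 1.3033
Iteration 3:
  p = (-10 - (3)·-1.3915 - (3)·1.3033) / (9) = -1.0817
  q = (-8 - (1)·-1.0817 - (2)·1.3033) / (7) = -1.3607
  r = (10 - (-3)·-1.0817 - (1)·-1.3607) / (6) = 1.3526
Change: (0.1089, 0.0308, 0.0493) → max |·| = 0.1089

0.1089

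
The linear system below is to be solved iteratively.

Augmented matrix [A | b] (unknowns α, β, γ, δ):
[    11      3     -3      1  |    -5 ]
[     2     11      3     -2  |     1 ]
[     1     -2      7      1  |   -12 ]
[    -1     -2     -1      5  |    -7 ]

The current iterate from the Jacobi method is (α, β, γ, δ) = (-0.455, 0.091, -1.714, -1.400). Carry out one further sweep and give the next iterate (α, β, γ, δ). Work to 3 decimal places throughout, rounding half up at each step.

(-0.820, 0.387, -1.423, -1.797)

One sweep:
  α = (-5 - (3)·0.091 - (-3)·-1.714 - (1)·-1.400) / (11) = -0.820
  β = (1 - (2)·-0.455 - (3)·-1.714 - (-2)·-1.400) / (11) = 0.387
  γ = (-12 - (1)·-0.455 - (-2)·0.091 - (1)·-1.400) / (7) = -1.423
  δ = (-7 - (-1)·-0.455 - (-2)·0.091 - (-1)·-1.714) / (5) = -1.797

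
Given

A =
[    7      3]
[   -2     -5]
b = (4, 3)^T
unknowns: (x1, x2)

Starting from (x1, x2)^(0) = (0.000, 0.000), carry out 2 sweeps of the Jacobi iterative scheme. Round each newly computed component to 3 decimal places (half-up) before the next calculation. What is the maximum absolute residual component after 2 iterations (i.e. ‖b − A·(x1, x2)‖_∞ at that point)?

Iteration 1:
  x1 = (4 - (3)·0.000) / (7) = 0.571
  x2 = (3 - (-2)·0.000) / (-5) = -0.600
Iteration 2:
  x1 = (4 - (3)·-0.600) / (7) = 0.829
  x2 = (3 - (-2)·0.571) / (-5) = -0.828
Residual b − A·x = (0.681, 0.518); ∞-norm = 0.681

0.681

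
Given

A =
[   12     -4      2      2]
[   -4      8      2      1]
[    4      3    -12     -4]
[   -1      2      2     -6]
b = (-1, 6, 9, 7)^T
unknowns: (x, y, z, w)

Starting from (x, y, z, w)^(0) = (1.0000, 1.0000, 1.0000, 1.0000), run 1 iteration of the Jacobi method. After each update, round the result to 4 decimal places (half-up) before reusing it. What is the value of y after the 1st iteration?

0.8750

Iteration 1:
  x = (-1 - (-4)·1.0000 - (2)·1.0000 - (2)·1.0000) / (12) = -0.0833
  y = (6 - (-4)·1.0000 - (2)·1.0000 - (1)·1.0000) / (8) = 0.8750
  z = (9 - (4)·1.0000 - (3)·1.0000 - (-4)·1.0000) / (-12) = -0.5000
  w = (7 - (-1)·1.0000 - (2)·1.0000 - (2)·1.0000) / (-6) = -0.6667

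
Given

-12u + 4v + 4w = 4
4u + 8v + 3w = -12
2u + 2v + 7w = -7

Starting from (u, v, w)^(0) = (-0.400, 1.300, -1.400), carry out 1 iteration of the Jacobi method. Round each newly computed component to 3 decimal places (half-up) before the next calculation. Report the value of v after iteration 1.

-0.775

Iteration 1:
  u = (4 - (4)·1.300 - (4)·-1.400) / (-12) = -0.367
  v = (-12 - (4)·-0.400 - (3)·-1.400) / (8) = -0.775
  w = (-7 - (2)·-0.400 - (2)·1.300) / (7) = -1.257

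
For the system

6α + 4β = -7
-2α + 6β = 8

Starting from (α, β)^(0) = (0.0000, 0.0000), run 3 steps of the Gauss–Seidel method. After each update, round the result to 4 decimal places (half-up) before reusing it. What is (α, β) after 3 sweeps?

(-1.6564, 0.7812)

Iteration 1:
  α = (-7 - (4)·0.0000) / (6) = -1.1667
  β = (8 - (-2)·-1.1667) / (6) = 0.9444
Iteration 2:
  α = (-7 - (4)·0.9444) / (6) = -1.7963
  β = (8 - (-2)·-1.7963) / (6) = 0.7346
Iteration 3:
  α = (-7 - (4)·0.7346) / (6) = -1.6564
  β = (8 - (-2)·-1.6564) / (6) = 0.7812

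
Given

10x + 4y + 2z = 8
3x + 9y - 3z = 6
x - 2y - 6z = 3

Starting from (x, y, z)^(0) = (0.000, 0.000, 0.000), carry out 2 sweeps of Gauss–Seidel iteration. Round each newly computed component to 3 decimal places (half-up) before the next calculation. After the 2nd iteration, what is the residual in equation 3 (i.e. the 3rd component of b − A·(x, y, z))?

0.000

Iteration 1:
  x = (8 - (4)·0.000 - (2)·0.000) / (10) = 0.800
  y = (6 - (3)·0.800 - (-3)·0.000) / (9) = 0.400
  z = (3 - (1)·0.800 - (-2)·0.400) / (-6) = -0.500
Iteration 2:
  x = (8 - (4)·0.400 - (2)·-0.500) / (10) = 0.740
  y = (6 - (3)·0.740 - (-3)·-0.500) / (9) = 0.253
  z = (3 - (1)·0.740 - (-2)·0.253) / (-6) = -0.461
Residual b − A·x = (0.510, 0.120, 0.000)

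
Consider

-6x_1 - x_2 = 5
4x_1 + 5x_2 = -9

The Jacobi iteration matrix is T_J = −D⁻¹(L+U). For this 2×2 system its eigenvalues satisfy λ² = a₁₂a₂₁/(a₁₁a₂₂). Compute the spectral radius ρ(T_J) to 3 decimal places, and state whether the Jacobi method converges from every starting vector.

a₁₂a₂₁/(a₁₁a₂₂) = (-1)·(4) / ((-6)·(5)) = 0.133333
ρ = √|0.133333| = √0.133333 = 0.365
ρ < 1, so Jacobi converges

0.365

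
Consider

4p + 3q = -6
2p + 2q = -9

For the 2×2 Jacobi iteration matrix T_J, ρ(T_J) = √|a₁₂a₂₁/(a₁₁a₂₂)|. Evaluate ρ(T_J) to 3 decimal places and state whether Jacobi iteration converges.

a₁₂a₂₁/(a₁₁a₂₂) = (3)·(2) / ((4)·(2)) = 0.750000
ρ = √|0.750000| = √0.750000 = 0.866
ρ < 1, so Jacobi converges

0.866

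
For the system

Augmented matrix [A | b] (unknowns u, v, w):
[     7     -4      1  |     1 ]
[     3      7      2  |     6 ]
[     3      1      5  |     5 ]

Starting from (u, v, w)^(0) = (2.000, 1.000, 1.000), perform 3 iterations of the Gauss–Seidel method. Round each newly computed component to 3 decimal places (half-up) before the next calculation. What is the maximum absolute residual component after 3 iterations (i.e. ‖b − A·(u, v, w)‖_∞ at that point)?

0.325

Iteration 1:
  u = (1 - (-4)·1.000 - (1)·1.000) / (7) = 0.571
  v = (6 - (3)·0.571 - (2)·1.000) / (7) = 0.327
  w = (5 - (3)·0.571 - (1)·0.327) / (5) = 0.592
Iteration 2:
  u = (1 - (-4)·0.327 - (1)·0.592) / (7) = 0.245
  v = (6 - (3)·0.245 - (2)·0.592) / (7) = 0.583
  w = (5 - (3)·0.245 - (1)·0.583) / (5) = 0.736
Iteration 3:
  u = (1 - (-4)·0.583 - (1)·0.736) / (7) = 0.371
  v = (6 - (3)·0.371 - (2)·0.736) / (7) = 0.488
  w = (5 - (3)·0.371 - (1)·0.488) / (5) = 0.680
Residual b − A·x = (-0.325, 0.111, -0.001); ∞-norm = 0.325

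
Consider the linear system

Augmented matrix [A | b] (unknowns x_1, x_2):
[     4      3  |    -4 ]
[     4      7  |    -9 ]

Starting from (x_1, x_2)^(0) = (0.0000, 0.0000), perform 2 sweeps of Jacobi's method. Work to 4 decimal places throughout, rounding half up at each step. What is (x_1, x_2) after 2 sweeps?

Iteration 1:
  x_1 = (-4 - (3)·0.0000) / (4) = -1.0000
  x_2 = (-9 - (4)·0.0000) / (7) = -1.2857
Iteration 2:
  x_1 = (-4 - (3)·-1.2857) / (4) = -0.0357
  x_2 = (-9 - (4)·-1.0000) / (7) = -0.7143

(-0.0357, -0.7143)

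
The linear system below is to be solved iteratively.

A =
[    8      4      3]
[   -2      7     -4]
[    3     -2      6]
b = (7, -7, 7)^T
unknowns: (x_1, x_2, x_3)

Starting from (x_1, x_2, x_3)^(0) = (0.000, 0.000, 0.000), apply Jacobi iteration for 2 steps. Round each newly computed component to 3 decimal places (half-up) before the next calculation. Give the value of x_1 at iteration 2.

Iteration 1:
  x_1 = (7 - (4)·0.000 - (3)·0.000) / (8) = 0.875
  x_2 = (-7 - (-2)·0.000 - (-4)·0.000) / (7) = -1.000
  x_3 = (7 - (3)·0.000 - (-2)·0.000) / (6) = 1.167
Iteration 2:
  x_1 = (7 - (4)·-1.000 - (3)·1.167) / (8) = 0.937
  x_2 = (-7 - (-2)·0.875 - (-4)·1.167) / (7) = -0.083
  x_3 = (7 - (3)·0.875 - (-2)·-1.000) / (6) = 0.396

0.937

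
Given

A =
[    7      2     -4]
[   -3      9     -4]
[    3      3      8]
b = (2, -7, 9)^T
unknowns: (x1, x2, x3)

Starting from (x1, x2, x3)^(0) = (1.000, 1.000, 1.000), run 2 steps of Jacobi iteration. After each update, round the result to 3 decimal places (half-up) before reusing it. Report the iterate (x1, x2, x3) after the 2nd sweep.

Iteration 1:
  x1 = (2 - (2)·1.000 - (-4)·1.000) / (7) = 0.571
  x2 = (-7 - (-3)·1.000 - (-4)·1.000) / (9) = 0.000
  x3 = (9 - (3)·1.000 - (3)·1.000) / (8) = 0.375
Iteration 2:
  x1 = (2 - (2)·0.000 - (-4)·0.375) / (7) = 0.500
  x2 = (-7 - (-3)·0.571 - (-4)·0.375) / (9) = -0.421
  x3 = (9 - (3)·0.571 - (3)·0.000) / (8) = 0.911

(0.500, -0.421, 0.911)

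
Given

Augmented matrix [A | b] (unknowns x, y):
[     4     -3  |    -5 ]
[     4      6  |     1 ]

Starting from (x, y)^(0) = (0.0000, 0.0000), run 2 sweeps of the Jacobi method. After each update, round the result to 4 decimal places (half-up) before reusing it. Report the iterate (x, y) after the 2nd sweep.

(-1.1250, 1.0000)

Iteration 1:
  x = (-5 - (-3)·0.0000) / (4) = -1.2500
  y = (1 - (4)·0.0000) / (6) = 0.1667
Iteration 2:
  x = (-5 - (-3)·0.1667) / (4) = -1.1250
  y = (1 - (4)·-1.2500) / (6) = 1.0000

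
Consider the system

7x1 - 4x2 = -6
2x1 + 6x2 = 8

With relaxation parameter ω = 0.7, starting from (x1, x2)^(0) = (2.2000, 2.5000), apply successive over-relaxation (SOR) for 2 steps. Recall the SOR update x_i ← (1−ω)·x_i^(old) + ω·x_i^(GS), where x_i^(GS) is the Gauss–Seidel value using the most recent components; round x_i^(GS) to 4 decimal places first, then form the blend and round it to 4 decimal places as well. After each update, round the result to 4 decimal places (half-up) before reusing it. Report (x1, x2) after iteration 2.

Iteration 1:
  x1: GS value = (-6 - (-4)·2.5000) / (7) = 0.5714;  x1 ← (1−ω)·2.2000 + ω·0.5714 = 1.0600
  x2: GS value = (8 - (2)·1.0600) / (6) = 0.9800;  x2 ← (1−ω)·2.5000 + ω·0.9800 = 1.4360
Iteration 2:
  x1: GS value = (-6 - (-4)·1.4360) / (7) = -0.0366;  x1 ← (1−ω)·1.0600 + ω·-0.0366 = 0.2924
  x2: GS value = (8 - (2)·0.2924) / (6) = 1.2359;  x2 ← (1−ω)·1.4360 + ω·1.2359 = 1.2959

(0.2924, 1.2959)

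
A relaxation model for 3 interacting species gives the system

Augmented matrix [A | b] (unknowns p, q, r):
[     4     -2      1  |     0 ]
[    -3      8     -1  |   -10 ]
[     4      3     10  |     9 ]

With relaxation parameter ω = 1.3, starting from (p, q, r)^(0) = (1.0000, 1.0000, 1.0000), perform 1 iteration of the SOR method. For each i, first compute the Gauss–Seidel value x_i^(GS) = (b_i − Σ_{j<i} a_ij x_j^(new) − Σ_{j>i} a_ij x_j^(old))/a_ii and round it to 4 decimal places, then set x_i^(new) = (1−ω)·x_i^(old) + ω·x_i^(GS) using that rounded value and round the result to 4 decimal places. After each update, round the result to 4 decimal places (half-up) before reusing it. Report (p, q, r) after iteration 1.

(0.0250, -1.7503, 1.5396)

Iteration 1:
  p: GS value = (0 - (-2)·1.0000 - (1)·1.0000) / (4) = 0.2500;  p ← (1−ω)·1.0000 + ω·0.2500 = 0.0250
  q: GS value = (-10 - (-3)·0.0250 - (-1)·1.0000) / (8) = -1.1156;  q ← (1−ω)·1.0000 + ω·-1.1156 = -1.7503
  r: GS value = (9 - (4)·0.0250 - (3)·-1.7503) / (10) = 1.4151;  r ← (1−ω)·1.0000 + ω·1.4151 = 1.5396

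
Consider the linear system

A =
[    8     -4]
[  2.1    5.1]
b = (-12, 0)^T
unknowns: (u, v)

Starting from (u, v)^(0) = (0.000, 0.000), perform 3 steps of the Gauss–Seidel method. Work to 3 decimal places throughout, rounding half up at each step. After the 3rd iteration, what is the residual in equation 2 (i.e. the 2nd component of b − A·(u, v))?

Iteration 1:
  u = (-12 - (-4)·0.000) / (8) = -1.500
  v = (0 - (2.1)·-1.500) / (5.1) = 0.618
Iteration 2:
  u = (-12 - (-4)·0.618) / (8) = -1.191
  v = (0 - (2.1)·-1.191) / (5.1) = 0.490
Iteration 3:
  u = (-12 - (-4)·0.490) / (8) = -1.255
  v = (0 - (2.1)·-1.255) / (5.1) = 0.517
Residual b − A·x = (0.108, -0.001)

-0.001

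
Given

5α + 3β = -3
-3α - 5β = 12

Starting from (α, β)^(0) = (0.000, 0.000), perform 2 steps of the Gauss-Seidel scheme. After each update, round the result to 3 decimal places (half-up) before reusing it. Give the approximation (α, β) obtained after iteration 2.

Iteration 1:
  α = (-3 - (3)·0.000) / (5) = -0.600
  β = (12 - (-3)·-0.600) / (-5) = -2.040
Iteration 2:
  α = (-3 - (3)·-2.040) / (5) = 0.624
  β = (12 - (-3)·0.624) / (-5) = -2.774

(0.624, -2.774)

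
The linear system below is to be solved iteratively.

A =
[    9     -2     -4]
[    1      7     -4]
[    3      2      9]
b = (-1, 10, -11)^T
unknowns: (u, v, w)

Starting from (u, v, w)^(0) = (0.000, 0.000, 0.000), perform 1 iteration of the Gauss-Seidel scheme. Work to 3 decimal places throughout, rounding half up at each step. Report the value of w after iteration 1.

Iteration 1:
  u = (-1 - (-2)·0.000 - (-4)·0.000) / (9) = -0.111
  v = (10 - (1)·-0.111 - (-4)·0.000) / (7) = 1.444
  w = (-11 - (3)·-0.111 - (2)·1.444) / (9) = -1.506

-1.506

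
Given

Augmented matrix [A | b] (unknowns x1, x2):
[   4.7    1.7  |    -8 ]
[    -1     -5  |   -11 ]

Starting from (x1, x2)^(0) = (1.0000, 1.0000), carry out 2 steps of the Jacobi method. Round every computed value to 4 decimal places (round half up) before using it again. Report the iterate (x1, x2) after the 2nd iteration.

(-2.4255, 2.6128)

Iteration 1:
  x1 = (-8 - (1.7)·1.0000) / (4.7) = -2.0638
  x2 = (-11 - (-1)·1.0000) / (-5) = 2.0000
Iteration 2:
  x1 = (-8 - (1.7)·2.0000) / (4.7) = -2.4255
  x2 = (-11 - (-1)·-2.0638) / (-5) = 2.6128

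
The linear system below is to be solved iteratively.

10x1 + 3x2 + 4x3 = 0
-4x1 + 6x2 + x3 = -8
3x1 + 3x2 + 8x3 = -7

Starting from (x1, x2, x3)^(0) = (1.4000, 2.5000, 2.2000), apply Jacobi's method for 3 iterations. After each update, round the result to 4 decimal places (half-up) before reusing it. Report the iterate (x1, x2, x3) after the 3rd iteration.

(0.5996, -0.5606, -0.5505)

Iteration 1:
  x1 = (0 - (3)·2.5000 - (4)·2.2000) / (10) = -1.6300
  x2 = (-8 - (-4)·1.4000 - (1)·2.2000) / (6) = -0.7667
  x3 = (-7 - (3)·1.4000 - (3)·2.5000) / (8) = -2.3375
Iteration 2:
  x1 = (0 - (3)·-0.7667 - (4)·-2.3375) / (10) = 1.1650
  x2 = (-8 - (-4)·-1.6300 - (1)·-2.3375) / (6) = -2.0304
  x3 = (-7 - (3)·-1.6300 - (3)·-0.7667) / (8) = 0.0238
Iteration 3:
  x1 = (0 - (3)·-2.0304 - (4)·0.0238) / (10) = 0.5996
  x2 = (-8 - (-4)·1.1650 - (1)·0.0238) / (6) = -0.5606
  x3 = (-7 - (3)·1.1650 - (3)·-2.0304) / (8) = -0.5505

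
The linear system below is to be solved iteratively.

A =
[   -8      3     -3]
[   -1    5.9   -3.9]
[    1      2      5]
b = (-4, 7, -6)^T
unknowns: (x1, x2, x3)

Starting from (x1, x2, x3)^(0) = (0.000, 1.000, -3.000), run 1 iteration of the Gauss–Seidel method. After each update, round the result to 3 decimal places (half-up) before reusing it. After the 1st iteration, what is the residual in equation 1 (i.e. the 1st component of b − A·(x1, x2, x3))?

Iteration 1:
  x1 = (-4 - (3)·1.000 - (-3)·-3.000) / (-8) = 2.000
  x2 = (7 - (-1)·2.000 - (-3.9)·-3.000) / (5.9) = -0.458
  x3 = (-6 - (1)·2.000 - (2)·-0.458) / (5) = -1.417
Residual b − A·x = (9.123, 6.176, 0.001)

9.123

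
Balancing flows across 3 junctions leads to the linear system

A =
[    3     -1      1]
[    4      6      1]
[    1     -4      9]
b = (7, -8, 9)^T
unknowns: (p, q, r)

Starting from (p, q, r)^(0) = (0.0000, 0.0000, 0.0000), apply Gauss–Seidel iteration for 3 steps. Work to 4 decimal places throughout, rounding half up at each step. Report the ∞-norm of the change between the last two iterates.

Iteration 1:
  p = (7 - (-1)·0.0000 - (1)·0.0000) / (3) = 2.3333
  q = (-8 - (4)·2.3333 - (1)·0.0000) / (6) = -2.8889
  r = (9 - (1)·2.3333 - (-4)·-2.8889) / (9) = -0.5432
Iteration 2:
  p = (7 - (-1)·-2.8889 - (1)·-0.5432) / (3) = 1.5514
  q = (-8 - (4)·1.5514 - (1)·-0.5432) / (6) = -2.2771
  r = (9 - (1)·1.5514 - (-4)·-2.2771) / (9) = -0.1844
Iteration 3:
  p = (7 - (-1)·-2.2771 - (1)·-0.1844) / (3) = 1.6358
  q = (-8 - (4)·1.6358 - (1)·-0.1844) / (6) = -2.3931
  r = (9 - (1)·1.6358 - (-4)·-2.3931) / (9) = -0.2454
Change: (0.0844, -0.1160, -0.0610) → max |·| = 0.1160

0.1160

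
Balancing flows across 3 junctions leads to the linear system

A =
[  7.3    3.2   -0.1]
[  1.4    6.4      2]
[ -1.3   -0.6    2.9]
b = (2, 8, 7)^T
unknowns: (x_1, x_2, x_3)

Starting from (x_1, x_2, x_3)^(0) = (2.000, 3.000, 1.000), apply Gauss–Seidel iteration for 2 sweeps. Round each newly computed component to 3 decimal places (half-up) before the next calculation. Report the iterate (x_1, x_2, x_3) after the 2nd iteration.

(-0.205, 0.609, 2.448)

Iteration 1:
  x_1 = (2 - (3.2)·3.000 - (-0.1)·1.000) / (7.3) = -1.027
  x_2 = (8 - (1.4)·-1.027 - (2)·1.000) / (6.4) = 1.162
  x_3 = (7 - (-1.3)·-1.027 - (-0.6)·1.162) / (2.9) = 2.194
Iteration 2:
  x_1 = (2 - (3.2)·1.162 - (-0.1)·2.194) / (7.3) = -0.205
  x_2 = (8 - (1.4)·-0.205 - (2)·2.194) / (6.4) = 0.609
  x_3 = (7 - (-1.3)·-0.205 - (-0.6)·0.609) / (2.9) = 2.448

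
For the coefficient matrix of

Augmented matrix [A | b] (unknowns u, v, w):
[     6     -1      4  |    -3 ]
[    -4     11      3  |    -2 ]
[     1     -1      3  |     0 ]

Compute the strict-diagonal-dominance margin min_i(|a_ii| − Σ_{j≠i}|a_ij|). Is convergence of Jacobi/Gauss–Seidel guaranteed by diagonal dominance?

1

row 1: |6| − (1+4) = 1
row 2: |11| − (4+3) = 4
row 3: |3| − (1+1) = 1
minimum over rows = 1 → strictly diagonally dominant (convergence guaranteed)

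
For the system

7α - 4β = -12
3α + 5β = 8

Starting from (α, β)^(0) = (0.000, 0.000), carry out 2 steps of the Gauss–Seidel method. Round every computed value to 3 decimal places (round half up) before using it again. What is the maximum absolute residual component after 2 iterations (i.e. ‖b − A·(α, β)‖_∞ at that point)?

Iteration 1:
  α = (-12 - (-4)·0.000) / (7) = -1.714
  β = (8 - (3)·-1.714) / (5) = 2.628
Iteration 2:
  α = (-12 - (-4)·2.628) / (7) = -0.213
  β = (8 - (3)·-0.213) / (5) = 1.728
Residual b − A·x = (-3.597, -0.001); ∞-norm = 3.597

3.597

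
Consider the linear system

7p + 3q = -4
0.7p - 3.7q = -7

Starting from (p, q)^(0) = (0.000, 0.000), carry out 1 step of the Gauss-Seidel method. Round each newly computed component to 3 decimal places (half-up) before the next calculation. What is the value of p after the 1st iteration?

-0.571

Iteration 1:
  p = (-4 - (3)·0.000) / (7) = -0.571
  q = (-7 - (0.7)·-0.571) / (-3.7) = 1.784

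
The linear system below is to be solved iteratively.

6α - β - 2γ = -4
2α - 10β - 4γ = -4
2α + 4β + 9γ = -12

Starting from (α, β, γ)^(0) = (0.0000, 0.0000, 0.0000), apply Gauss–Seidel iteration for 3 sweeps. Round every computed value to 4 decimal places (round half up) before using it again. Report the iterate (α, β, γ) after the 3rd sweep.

Iteration 1:
  α = (-4 - (-1)·0.0000 - (-2)·0.0000) / (6) = -0.6667
  β = (-4 - (2)·-0.6667 - (-4)·0.0000) / (-10) = 0.2667
  γ = (-12 - (2)·-0.6667 - (4)·0.2667) / (9) = -1.3037
Iteration 2:
  α = (-4 - (-1)·0.2667 - (-2)·-1.3037) / (6) = -1.0568
  β = (-4 - (2)·-1.0568 - (-4)·-1.3037) / (-10) = 0.7101
  γ = (-12 - (2)·-1.0568 - (4)·0.7101) / (9) = -1.4141
Iteration 3:
  α = (-4 - (-1)·0.7101 - (-2)·-1.4141) / (6) = -1.0197
  β = (-4 - (2)·-1.0197 - (-4)·-1.4141) / (-10) = 0.7617
  γ = (-12 - (2)·-1.0197 - (4)·0.7617) / (9) = -1.4453

(-1.0197, 0.7617, -1.4453)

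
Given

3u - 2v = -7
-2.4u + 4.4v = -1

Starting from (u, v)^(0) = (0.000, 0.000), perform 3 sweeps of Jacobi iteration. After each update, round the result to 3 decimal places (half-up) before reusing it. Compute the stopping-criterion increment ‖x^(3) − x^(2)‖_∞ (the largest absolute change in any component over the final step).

Iteration 1:
  u = (-7 - (-2)·0.000) / (3) = -2.333
  v = (-1 - (-2.4)·0.000) / (4.4) = -0.227
Iteration 2:
  u = (-7 - (-2)·-0.227) / (3) = -2.485
  v = (-1 - (-2.4)·-2.333) / (4.4) = -1.500
Iteration 3:
  u = (-7 - (-2)·-1.500) / (3) = -3.333
  v = (-1 - (-2.4)·-2.485) / (4.4) = -1.583
Change: (-0.848, -0.083) → max |·| = 0.848

0.848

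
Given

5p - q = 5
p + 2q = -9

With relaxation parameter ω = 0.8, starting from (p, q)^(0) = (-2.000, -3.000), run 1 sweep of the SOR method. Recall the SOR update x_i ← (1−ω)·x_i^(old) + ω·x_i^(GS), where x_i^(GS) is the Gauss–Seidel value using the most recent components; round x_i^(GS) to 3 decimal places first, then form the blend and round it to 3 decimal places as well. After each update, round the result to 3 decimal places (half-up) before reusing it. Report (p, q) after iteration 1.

Iteration 1:
  p: GS value = (5 - (-1)·-3.000) / (5) = 0.400;  p ← (1−ω)·-2.000 + ω·0.400 = -0.080
  q: GS value = (-9 - (1)·-0.080) / (2) = -4.460;  q ← (1−ω)·-3.000 + ω·-4.460 = -4.168

(-0.080, -4.168)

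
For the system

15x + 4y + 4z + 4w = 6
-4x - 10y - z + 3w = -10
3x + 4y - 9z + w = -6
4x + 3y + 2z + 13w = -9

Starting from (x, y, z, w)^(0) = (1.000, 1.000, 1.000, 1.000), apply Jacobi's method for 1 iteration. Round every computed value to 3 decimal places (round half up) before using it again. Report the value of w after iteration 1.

Iteration 1:
  x = (6 - (4)·1.000 - (4)·1.000 - (4)·1.000) / (15) = -0.400
  y = (-10 - (-4)·1.000 - (-1)·1.000 - (3)·1.000) / (-10) = 0.800
  z = (-6 - (3)·1.000 - (4)·1.000 - (1)·1.000) / (-9) = 1.556
  w = (-9 - (4)·1.000 - (3)·1.000 - (2)·1.000) / (13) = -1.385

-1.385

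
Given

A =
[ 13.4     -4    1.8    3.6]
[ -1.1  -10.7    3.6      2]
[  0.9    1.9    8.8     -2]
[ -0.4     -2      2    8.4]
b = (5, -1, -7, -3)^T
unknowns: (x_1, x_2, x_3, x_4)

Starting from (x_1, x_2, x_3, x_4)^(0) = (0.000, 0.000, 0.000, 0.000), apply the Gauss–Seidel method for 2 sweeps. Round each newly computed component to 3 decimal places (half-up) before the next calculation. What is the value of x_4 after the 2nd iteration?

-0.200

Iteration 1:
  x_1 = (5 - (-4)·0.000 - (1.8)·0.000 - (3.6)·0.000) / (13.4) = 0.373
  x_2 = (-1 - (-1.1)·0.373 - (3.6)·0.000 - (2)·0.000) / (-10.7) = 0.055
  x_3 = (-7 - (0.9)·0.373 - (1.9)·0.055 - (-2)·0.000) / (8.8) = -0.845
  x_4 = (-3 - (-0.4)·0.373 - (-2)·0.055 - (2)·-0.845) / (8.4) = -0.125
Iteration 2:
  x_1 = (5 - (-4)·0.055 - (1.8)·-0.845 - (3.6)·-0.125) / (13.4) = 0.537
  x_2 = (-1 - (-1.1)·0.537 - (3.6)·-0.845 - (2)·-0.125) / (-10.7) = -0.269
  x_3 = (-7 - (0.9)·0.537 - (1.9)·-0.269 - (-2)·-0.125) / (8.8) = -0.821
  x_4 = (-3 - (-0.4)·0.537 - (-2)·-0.269 - (2)·-0.821) / (8.4) = -0.200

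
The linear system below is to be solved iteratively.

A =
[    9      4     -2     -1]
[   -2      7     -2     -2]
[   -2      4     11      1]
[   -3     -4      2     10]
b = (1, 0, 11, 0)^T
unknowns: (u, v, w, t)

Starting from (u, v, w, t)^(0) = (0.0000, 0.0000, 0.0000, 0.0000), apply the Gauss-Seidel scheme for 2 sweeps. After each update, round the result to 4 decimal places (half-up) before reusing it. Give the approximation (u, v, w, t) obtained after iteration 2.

(0.3039, 0.3305, 0.9492, 0.0335)

Iteration 1:
  u = (1 - (4)·0.0000 - (-2)·0.0000 - (-1)·0.0000) / (9) = 0.1111
  v = (0 - (-2)·0.1111 - (-2)·0.0000 - (-2)·0.0000) / (7) = 0.0317
  w = (11 - (-2)·0.1111 - (4)·0.0317 - (1)·0.0000) / (11) = 1.0087
  t = (0 - (-3)·0.1111 - (-4)·0.0317 - (2)·1.0087) / (10) = -0.1557
Iteration 2:
  u = (1 - (4)·0.0317 - (-2)·1.0087 - (-1)·-0.1557) / (9) = 0.3039
  v = (0 - (-2)·0.3039 - (-2)·1.0087 - (-2)·-0.1557) / (7) = 0.3305
  w = (11 - (-2)·0.3039 - (4)·0.3305 - (1)·-0.1557) / (11) = 0.9492
  t = (0 - (-3)·0.3039 - (-4)·0.3305 - (2)·0.9492) / (10) = 0.0335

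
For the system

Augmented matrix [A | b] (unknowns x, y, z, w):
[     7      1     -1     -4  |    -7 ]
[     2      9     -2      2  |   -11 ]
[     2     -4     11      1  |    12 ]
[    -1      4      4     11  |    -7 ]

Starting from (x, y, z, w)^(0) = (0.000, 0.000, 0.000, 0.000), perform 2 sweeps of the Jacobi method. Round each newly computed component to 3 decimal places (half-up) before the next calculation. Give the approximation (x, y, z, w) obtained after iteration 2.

Iteration 1:
  x = (-7 - (1)·0.000 - (-1)·0.000 - (-4)·0.000) / (7) = -1.000
  y = (-11 - (2)·0.000 - (-2)·0.000 - (2)·0.000) / (9) = -1.222
  z = (12 - (2)·0.000 - (-4)·0.000 - (1)·0.000) / (11) = 1.091
  w = (-7 - (-1)·0.000 - (4)·0.000 - (4)·0.000) / (11) = -0.636
Iteration 2:
  x = (-7 - (1)·-1.222 - (-1)·1.091 - (-4)·-0.636) / (7) = -1.033
  y = (-11 - (2)·-1.000 - (-2)·1.091 - (2)·-0.636) / (9) = -0.616
  z = (12 - (2)·-1.000 - (-4)·-1.222 - (1)·-0.636) / (11) = 0.886
  w = (-7 - (-1)·-1.000 - (4)·-1.222 - (4)·1.091) / (11) = -0.680

(-1.033, -0.616, 0.886, -0.680)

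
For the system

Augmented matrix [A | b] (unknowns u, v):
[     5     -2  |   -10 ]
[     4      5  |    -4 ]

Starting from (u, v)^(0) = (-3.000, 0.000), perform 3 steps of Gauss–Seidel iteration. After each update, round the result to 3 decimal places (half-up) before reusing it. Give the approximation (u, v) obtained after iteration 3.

(-1.782, 0.626)

Iteration 1:
  u = (-10 - (-2)·0.000) / (5) = -2.000
  v = (-4 - (4)·-2.000) / (5) = 0.800
Iteration 2:
  u = (-10 - (-2)·0.800) / (5) = -1.680
  v = (-4 - (4)·-1.680) / (5) = 0.544
Iteration 3:
  u = (-10 - (-2)·0.544) / (5) = -1.782
  v = (-4 - (4)·-1.782) / (5) = 0.626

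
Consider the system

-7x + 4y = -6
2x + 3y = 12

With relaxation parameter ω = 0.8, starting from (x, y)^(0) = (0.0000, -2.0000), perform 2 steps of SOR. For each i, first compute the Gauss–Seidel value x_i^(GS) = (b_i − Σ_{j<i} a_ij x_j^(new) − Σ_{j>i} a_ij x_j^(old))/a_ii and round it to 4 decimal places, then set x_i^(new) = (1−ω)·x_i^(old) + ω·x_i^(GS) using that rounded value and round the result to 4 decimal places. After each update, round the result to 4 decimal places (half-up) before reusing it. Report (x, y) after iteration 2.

Iteration 1:
  x: GS value = (-6 - (4)·-2.0000) / (-7) = -0.2857;  x ← (1−ω)·0.0000 + ω·-0.2857 = -0.2286
  y: GS value = (12 - (2)·-0.2286) / (3) = 4.1524;  y ← (1−ω)·-2.0000 + ω·4.1524 = 2.9219
Iteration 2:
  x: GS value = (-6 - (4)·2.9219) / (-7) = 2.5268;  x ← (1−ω)·-0.2286 + ω·2.5268 = 1.9757
  y: GS value = (12 - (2)·1.9757) / (3) = 2.6829;  y ← (1−ω)·2.9219 + ω·2.6829 = 2.7307

(1.9757, 2.7307)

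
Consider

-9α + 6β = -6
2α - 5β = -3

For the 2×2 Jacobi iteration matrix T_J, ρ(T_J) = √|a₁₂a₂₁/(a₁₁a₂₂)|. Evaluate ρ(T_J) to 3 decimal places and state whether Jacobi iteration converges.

0.516

a₁₂a₂₁/(a₁₁a₂₂) = (6)·(2) / ((-9)·(-5)) = 0.266667
ρ = √|0.266667| = √0.266667 = 0.516
ρ < 1, so Jacobi converges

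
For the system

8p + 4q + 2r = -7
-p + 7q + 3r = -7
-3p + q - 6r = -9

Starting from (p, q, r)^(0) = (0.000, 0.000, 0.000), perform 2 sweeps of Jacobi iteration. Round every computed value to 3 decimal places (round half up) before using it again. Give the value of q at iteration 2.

Iteration 1:
  p = (-7 - (4)·0.000 - (2)·0.000) / (8) = -0.875
  q = (-7 - (-1)·0.000 - (3)·0.000) / (7) = -1.000
  r = (-9 - (-3)·0.000 - (1)·0.000) / (-6) = 1.500
Iteration 2:
  p = (-7 - (4)·-1.000 - (2)·1.500) / (8) = -0.750
  q = (-7 - (-1)·-0.875 - (3)·1.500) / (7) = -1.768
  r = (-9 - (-3)·-0.875 - (1)·-1.000) / (-6) = 1.771

-1.768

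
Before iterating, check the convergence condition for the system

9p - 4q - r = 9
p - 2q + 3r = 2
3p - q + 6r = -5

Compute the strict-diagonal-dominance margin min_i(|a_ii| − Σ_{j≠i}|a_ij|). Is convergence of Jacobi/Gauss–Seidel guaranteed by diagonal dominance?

-2

row 1: |9| − (4+1) = 4
row 2: |-2| − (1+3) = -2
row 3: |6| − (3+1) = 2
minimum over rows = -2 → not strictly diagonally dominant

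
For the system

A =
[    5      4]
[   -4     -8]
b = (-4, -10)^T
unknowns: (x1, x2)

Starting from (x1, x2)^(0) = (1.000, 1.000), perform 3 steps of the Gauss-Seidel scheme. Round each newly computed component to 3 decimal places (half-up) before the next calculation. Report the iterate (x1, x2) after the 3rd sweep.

Iteration 1:
  x1 = (-4 - (4)·1.000) / (5) = -1.600
  x2 = (-10 - (-4)·-1.600) / (-8) = 2.050
Iteration 2:
  x1 = (-4 - (4)·2.050) / (5) = -2.440
  x2 = (-10 - (-4)·-2.440) / (-8) = 2.470
Iteration 3:
  x1 = (-4 - (4)·2.470) / (5) = -2.776
  x2 = (-10 - (-4)·-2.776) / (-8) = 2.638

(-2.776, 2.638)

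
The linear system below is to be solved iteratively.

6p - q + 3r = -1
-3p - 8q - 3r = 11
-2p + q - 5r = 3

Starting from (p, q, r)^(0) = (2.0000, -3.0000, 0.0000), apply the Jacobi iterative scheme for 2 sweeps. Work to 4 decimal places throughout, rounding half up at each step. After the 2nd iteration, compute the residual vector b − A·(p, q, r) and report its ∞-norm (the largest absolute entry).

Iteration 1:
  p = (-1 - (-1)·-3.0000 - (3)·0.0000) / (6) = -0.6667
  q = (11 - (-3)·2.0000 - (-3)·0.0000) / (-8) = -2.1250
  r = (3 - (-2)·2.0000 - (1)·-3.0000) / (-5) = -2.0000
Iteration 2:
  p = (-1 - (-1)·-2.1250 - (3)·-2.0000) / (6) = 0.4792
  q = (11 - (-3)·-0.6667 - (-3)·-2.0000) / (-8) = -0.3750
  r = (3 - (-2)·-0.6667 - (1)·-2.1250) / (-5) = -0.7583
Residual b − A·x = (-1.9753, 7.1627, 0.5419); ∞-norm = 7.1627

7.1627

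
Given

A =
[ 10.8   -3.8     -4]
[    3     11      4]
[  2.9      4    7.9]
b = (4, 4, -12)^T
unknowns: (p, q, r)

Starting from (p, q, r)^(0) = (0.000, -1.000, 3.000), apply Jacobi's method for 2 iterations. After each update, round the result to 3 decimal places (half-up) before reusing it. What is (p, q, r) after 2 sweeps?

Iteration 1:
  p = (4 - (-3.8)·-1.000 - (-4)·3.000) / (10.8) = 1.130
  q = (4 - (3)·0.000 - (4)·3.000) / (11) = -0.727
  r = (-12 - (2.9)·0.000 - (4)·-1.000) / (7.9) = -1.013
Iteration 2:
  p = (4 - (-3.8)·-0.727 - (-4)·-1.013) / (10.8) = -0.261
  q = (4 - (3)·1.130 - (4)·-1.013) / (11) = 0.424
  r = (-12 - (2.9)·1.130 - (4)·-0.727) / (7.9) = -1.566

(-0.261, 0.424, -1.566)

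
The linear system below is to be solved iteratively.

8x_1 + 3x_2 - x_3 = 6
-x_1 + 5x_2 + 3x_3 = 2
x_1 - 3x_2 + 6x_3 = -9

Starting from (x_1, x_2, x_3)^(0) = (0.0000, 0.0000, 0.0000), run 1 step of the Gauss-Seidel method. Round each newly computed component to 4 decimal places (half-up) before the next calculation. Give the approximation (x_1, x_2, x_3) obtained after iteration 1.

(0.7500, 0.5500, -1.3500)

Iteration 1:
  x_1 = (6 - (3)·0.0000 - (-1)·0.0000) / (8) = 0.7500
  x_2 = (2 - (-1)·0.7500 - (3)·0.0000) / (5) = 0.5500
  x_3 = (-9 - (1)·0.7500 - (-3)·0.5500) / (6) = -1.3500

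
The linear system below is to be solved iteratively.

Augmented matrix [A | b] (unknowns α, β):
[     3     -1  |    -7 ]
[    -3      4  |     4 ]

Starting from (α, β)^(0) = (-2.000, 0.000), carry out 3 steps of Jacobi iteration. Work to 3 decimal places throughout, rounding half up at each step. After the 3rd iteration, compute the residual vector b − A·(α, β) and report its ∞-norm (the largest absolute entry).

0.249

Iteration 1:
  α = (-7 - (-1)·0.000) / (3) = -2.333
  β = (4 - (-3)·-2.000) / (4) = -0.500
Iteration 2:
  α = (-7 - (-1)·-0.500) / (3) = -2.500
  β = (4 - (-3)·-2.333) / (4) = -0.750
Iteration 3:
  α = (-7 - (-1)·-0.750) / (3) = -2.583
  β = (4 - (-3)·-2.500) / (4) = -0.875
Residual b − A·x = (-0.126, -0.249); ∞-norm = 0.249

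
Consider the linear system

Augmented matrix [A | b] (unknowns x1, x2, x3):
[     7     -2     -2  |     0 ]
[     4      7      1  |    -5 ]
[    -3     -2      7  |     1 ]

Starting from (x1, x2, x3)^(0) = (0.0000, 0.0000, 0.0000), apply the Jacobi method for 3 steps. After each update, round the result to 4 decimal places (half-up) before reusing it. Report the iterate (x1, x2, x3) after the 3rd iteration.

Iteration 1:
  x1 = (0 - (-2)·0.0000 - (-2)·0.0000) / (7) = 0.0000
  x2 = (-5 - (4)·0.0000 - (1)·0.0000) / (7) = -0.7143
  x3 = (1 - (-3)·0.0000 - (-2)·0.0000) / (7) = 0.1429
Iteration 2:
  x1 = (0 - (-2)·-0.7143 - (-2)·0.1429) / (7) = -0.1633
  x2 = (-5 - (4)·0.0000 - (1)·0.1429) / (7) = -0.7347
  x3 = (1 - (-3)·0.0000 - (-2)·-0.7143) / (7) = -0.0612
Iteration 3:
  x1 = (0 - (-2)·-0.7347 - (-2)·-0.0612) / (7) = -0.2274
  x2 = (-5 - (4)·-0.1633 - (1)·-0.0612) / (7) = -0.6122
  x3 = (1 - (-3)·-0.1633 - (-2)·-0.7347) / (7) = -0.1370

(-0.2274, -0.6122, -0.1370)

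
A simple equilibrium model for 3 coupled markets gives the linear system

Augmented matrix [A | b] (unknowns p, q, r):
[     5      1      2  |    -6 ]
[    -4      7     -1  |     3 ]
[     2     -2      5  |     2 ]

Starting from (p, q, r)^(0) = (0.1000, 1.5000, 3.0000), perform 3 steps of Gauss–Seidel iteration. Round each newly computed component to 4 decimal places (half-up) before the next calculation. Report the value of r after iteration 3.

0.8813

Iteration 1:
  p = (-6 - (1)·1.5000 - (2)·3.0000) / (5) = -2.7000
  q = (3 - (-4)·-2.7000 - (-1)·3.0000) / (7) = -0.6857
  r = (2 - (2)·-2.7000 - (-2)·-0.6857) / (5) = 1.2057
Iteration 2:
  p = (-6 - (1)·-0.6857 - (2)·1.2057) / (5) = -1.5451
  q = (3 - (-4)·-1.5451 - (-1)·1.2057) / (7) = -0.2821
  r = (2 - (2)·-1.5451 - (-2)·-0.2821) / (5) = 0.9052
Iteration 3:
  p = (-6 - (1)·-0.2821 - (2)·0.9052) / (5) = -1.5057
  q = (3 - (-4)·-1.5057 - (-1)·0.9052) / (7) = -0.3025
  r = (2 - (2)·-1.5057 - (-2)·-0.3025) / (5) = 0.8813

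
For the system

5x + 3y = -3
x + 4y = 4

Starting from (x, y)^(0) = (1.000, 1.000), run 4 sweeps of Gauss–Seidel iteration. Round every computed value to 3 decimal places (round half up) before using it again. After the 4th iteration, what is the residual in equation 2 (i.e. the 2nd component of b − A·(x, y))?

-0.001

Iteration 1:
  x = (-3 - (3)·1.000) / (5) = -1.200
  y = (4 - (1)·-1.200) / (4) = 1.300
Iteration 2:
  x = (-3 - (3)·1.300) / (5) = -1.380
  y = (4 - (1)·-1.380) / (4) = 1.345
Iteration 3:
  x = (-3 - (3)·1.345) / (5) = -1.407
  y = (4 - (1)·-1.407) / (4) = 1.352
Iteration 4:
  x = (-3 - (3)·1.352) / (5) = -1.411
  y = (4 - (1)·-1.411) / (4) = 1.353
Residual b − A·x = (-0.004, -0.001)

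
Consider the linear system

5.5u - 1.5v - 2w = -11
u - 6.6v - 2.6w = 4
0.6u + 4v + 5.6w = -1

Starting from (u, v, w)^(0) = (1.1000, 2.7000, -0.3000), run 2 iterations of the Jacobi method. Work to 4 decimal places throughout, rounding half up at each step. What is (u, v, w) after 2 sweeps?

Iteration 1:
  u = (-11 - (-1.5)·2.7000 - (-2)·-0.3000) / (5.5) = -1.3727
  v = (4 - (1)·1.1000 - (-2.6)·-0.3000) / (-6.6) = -0.3212
  w = (-1 - (0.6)·1.1000 - (4)·2.7000) / (5.6) = -2.2250
Iteration 2:
  u = (-11 - (-1.5)·-0.3212 - (-2)·-2.2250) / (5.5) = -2.8967
  v = (4 - (1)·-1.3727 - (-2.6)·-2.2250) / (-6.6) = 0.0625
  w = (-1 - (0.6)·-1.3727 - (4)·-0.3212) / (5.6) = 0.1979

(-2.8967, 0.0625, 0.1979)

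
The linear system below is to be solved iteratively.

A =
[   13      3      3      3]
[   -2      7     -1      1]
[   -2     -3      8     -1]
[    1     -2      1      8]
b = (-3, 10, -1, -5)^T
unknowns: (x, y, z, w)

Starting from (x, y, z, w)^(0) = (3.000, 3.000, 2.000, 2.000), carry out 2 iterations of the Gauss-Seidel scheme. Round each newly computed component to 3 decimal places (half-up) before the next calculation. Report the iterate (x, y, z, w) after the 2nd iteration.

(-0.400, 1.339, 0.256, -0.272)

Iteration 1:
  x = (-3 - (3)·3.000 - (3)·2.000 - (3)·2.000) / (13) = -1.846
  y = (10 - (-2)·-1.846 - (-1)·2.000 - (1)·2.000) / (7) = 0.901
  z = (-1 - (-2)·-1.846 - (-3)·0.901 - (-1)·2.000) / (8) = 0.001
  w = (-5 - (1)·-1.846 - (-2)·0.901 - (1)·0.001) / (8) = -0.169
Iteration 2:
  x = (-3 - (3)·0.901 - (3)·0.001 - (3)·-0.169) / (13) = -0.400
  y = (10 - (-2)·-0.400 - (-1)·0.001 - (1)·-0.169) / (7) = 1.339
  z = (-1 - (-2)·-0.400 - (-3)·1.339 - (-1)·-0.169) / (8) = 0.256
  w = (-5 - (1)·-0.400 - (-2)·1.339 - (1)·0.256) / (8) = -0.272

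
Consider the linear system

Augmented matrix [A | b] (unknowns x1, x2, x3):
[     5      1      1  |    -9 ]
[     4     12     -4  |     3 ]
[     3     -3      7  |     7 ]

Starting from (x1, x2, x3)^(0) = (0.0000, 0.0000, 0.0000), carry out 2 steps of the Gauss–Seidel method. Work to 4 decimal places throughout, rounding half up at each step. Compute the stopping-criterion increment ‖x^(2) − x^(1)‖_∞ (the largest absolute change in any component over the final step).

0.9109

Iteration 1:
  x1 = (-9 - (1)·0.0000 - (1)·0.0000) / (5) = -1.8000
  x2 = (3 - (4)·-1.8000 - (-4)·0.0000) / (12) = 0.8500
  x3 = (7 - (3)·-1.8000 - (-3)·0.8500) / (7) = 2.1357
Iteration 2:
  x1 = (-9 - (1)·0.8500 - (1)·2.1357) / (5) = -2.3971
  x2 = (3 - (4)·-2.3971 - (-4)·2.1357) / (12) = 1.7609
  x3 = (7 - (3)·-2.3971 - (-3)·1.7609) / (7) = 2.7820
Change: (-0.5971, 0.9109, 0.6463) → max |·| = 0.9109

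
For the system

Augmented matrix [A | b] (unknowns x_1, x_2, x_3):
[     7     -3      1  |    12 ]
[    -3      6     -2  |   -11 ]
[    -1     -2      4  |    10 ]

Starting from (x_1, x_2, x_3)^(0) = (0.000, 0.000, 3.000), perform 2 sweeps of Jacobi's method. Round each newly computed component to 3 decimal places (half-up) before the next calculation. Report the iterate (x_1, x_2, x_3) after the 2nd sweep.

(1.000, -0.357, 2.405)

Iteration 1:
  x_1 = (12 - (-3)·0.000 - (1)·3.000) / (7) = 1.286
  x_2 = (-11 - (-3)·0.000 - (-2)·3.000) / (6) = -0.833
  x_3 = (10 - (-1)·0.000 - (-2)·0.000) / (4) = 2.500
Iteration 2:
  x_1 = (12 - (-3)·-0.833 - (1)·2.500) / (7) = 1.000
  x_2 = (-11 - (-3)·1.286 - (-2)·2.500) / (6) = -0.357
  x_3 = (10 - (-1)·1.286 - (-2)·-0.833) / (4) = 2.405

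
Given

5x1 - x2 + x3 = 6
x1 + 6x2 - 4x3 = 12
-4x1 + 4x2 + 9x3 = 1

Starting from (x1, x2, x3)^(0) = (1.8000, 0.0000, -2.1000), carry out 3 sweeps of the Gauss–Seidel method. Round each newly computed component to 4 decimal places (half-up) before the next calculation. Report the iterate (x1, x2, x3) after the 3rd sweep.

Iteration 1:
  x1 = (6 - (-1)·0.0000 - (1)·-2.1000) / (5) = 1.6200
  x2 = (12 - (1)·1.6200 - (-4)·-2.1000) / (6) = 0.3300
  x3 = (1 - (-4)·1.6200 - (4)·0.3300) / (9) = 0.6844
Iteration 2:
  x1 = (6 - (-1)·0.3300 - (1)·0.6844) / (5) = 1.1291
  x2 = (12 - (1)·1.1291 - (-4)·0.6844) / (6) = 2.2681
  x3 = (1 - (-4)·1.1291 - (4)·2.2681) / (9) = -0.3951
Iteration 3:
  x1 = (6 - (-1)·2.2681 - (1)·-0.3951) / (5) = 1.7326
  x2 = (12 - (1)·1.7326 - (-4)·-0.3951) / (6) = 1.4478
  x3 = (1 - (-4)·1.7326 - (4)·1.4478) / (9) = 0.2377

(1.7326, 1.4478, 0.2377)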